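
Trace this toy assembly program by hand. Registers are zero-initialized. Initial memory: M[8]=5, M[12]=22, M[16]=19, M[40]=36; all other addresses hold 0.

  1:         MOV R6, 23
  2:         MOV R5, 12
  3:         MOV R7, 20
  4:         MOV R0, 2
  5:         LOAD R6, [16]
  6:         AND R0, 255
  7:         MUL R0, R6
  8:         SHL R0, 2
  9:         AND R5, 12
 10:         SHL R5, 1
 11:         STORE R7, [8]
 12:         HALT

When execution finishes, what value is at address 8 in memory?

20

R6=23
R5=12
R7=20
R0=2
R6=M[16]=19
R0=2&255=2
R0=2*19=38
R0=38<<2=152
R5=12&12=12
R5=12<<1=24
STORE R7, [8] → M[8]=20
halt.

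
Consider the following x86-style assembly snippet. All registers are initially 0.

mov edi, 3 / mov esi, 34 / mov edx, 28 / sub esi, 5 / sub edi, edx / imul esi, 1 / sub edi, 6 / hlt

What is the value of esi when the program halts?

29

edi=3
esi=34
edx=28
esi=34-5=29
edi=3-28=-25
esi=29*1=29
edi=(-25)-6=-31
halt.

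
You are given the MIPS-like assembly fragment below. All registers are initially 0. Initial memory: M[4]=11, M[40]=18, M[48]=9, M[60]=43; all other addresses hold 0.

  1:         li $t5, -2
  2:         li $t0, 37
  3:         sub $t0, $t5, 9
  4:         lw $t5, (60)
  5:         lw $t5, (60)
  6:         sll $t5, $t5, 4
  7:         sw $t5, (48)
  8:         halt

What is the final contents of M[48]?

688

after li $t5, -2: $t5=-2
after li $t0, 37: $t0=37
after sub $t0, $t5, 9: $t0=(-2)-9=-11
after lw $t5, (60): $t5=M[60]=43
after lw $t5, (60): $t5=M[60]=43
after sll $t5, $t5, 4: $t5=43<<4=688
sw $t5, (48) → M[48]=688
halt.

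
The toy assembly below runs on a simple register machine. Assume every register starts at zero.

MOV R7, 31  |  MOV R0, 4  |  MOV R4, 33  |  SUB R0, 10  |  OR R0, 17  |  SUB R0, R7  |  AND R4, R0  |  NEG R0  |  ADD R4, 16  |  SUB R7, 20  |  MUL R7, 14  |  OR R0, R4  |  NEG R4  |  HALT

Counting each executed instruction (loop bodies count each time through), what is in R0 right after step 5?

after MOV R7, 31: R7=31
after MOV R0, 4: R0=4
after MOV R4, 33: R4=33
after SUB R0, 10: R0=4-10=-6
after OR R0, 17: R0=(-6)|17=-5
After step 5: R0 = -5.

-5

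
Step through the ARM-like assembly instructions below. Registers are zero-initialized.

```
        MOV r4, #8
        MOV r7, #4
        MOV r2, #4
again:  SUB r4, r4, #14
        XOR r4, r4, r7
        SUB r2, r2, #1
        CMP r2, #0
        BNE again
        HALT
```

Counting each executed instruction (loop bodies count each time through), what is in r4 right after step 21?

after MOV r4, #8: r4=8
after MOV r7, #4: r7=4
after MOV r2, #4: r2=4
after SUB r4, r4, #14: r4=8-14=-6
after XOR r4, r4, r7: r4=(-6)^4=-2
after SUB r2, r2, #1: r2=4-1=3
CMP r2, #0  (cmp 3,0)
BNE again: taken
after SUB r4, r4, #14: r4=(-2)-14=-16
after XOR r4, r4, r7: r4=(-16)^4=-12
after SUB r2, r2, #1: r2=3-1=2
CMP r2, #0  (cmp 2,0)
BNE again: taken
after SUB r4, r4, #14: r4=(-12)-14=-26
after XOR r4, r4, r7: r4=(-26)^4=-30
after SUB r2, r2, #1: r2=2-1=1
CMP r2, #0  (cmp 1,0)
BNE again: taken
after SUB r4, r4, #14: r4=(-30)-14=-44
after XOR r4, r4, r7: r4=(-44)^4=-48
after SUB r2, r2, #1: r2=1-1=0
After step 21: r4 = -48.

-48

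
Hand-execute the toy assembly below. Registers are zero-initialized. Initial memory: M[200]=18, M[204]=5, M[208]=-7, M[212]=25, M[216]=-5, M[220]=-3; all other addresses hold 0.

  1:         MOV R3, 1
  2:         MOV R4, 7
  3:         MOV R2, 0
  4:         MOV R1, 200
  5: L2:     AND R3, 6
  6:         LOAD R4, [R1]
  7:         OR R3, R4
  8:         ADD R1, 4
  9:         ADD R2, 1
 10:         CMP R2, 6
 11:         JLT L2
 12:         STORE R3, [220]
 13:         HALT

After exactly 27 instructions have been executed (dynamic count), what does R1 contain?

MOV R3, 1 → R3=1
MOV R4, 7 → R4=7
MOV R2, 0 → R2=0
MOV R1, 200 → R1=200
AND R3, 6 → R3=1&6=0
LOAD R4, [R1] → R4=M[200]=18
OR R3, R4 → R3=0|18=18
ADD R1, 4 → R1=200+4=204
ADD R2, 1 → R2=0+1=1
CMP R2, 6  (cmp 1,6)
JLT L2: taken
AND R3, 6 → R3=18&6=2
LOAD R4, [R1] → R4=M[204]=5
OR R3, R4 → R3=2|5=7
ADD R1, 4 → R1=204+4=208
ADD R2, 1 → R2=1+1=2
CMP R2, 6  (cmp 2,6)
JLT L2: taken
AND R3, 6 → R3=7&6=6
LOAD R4, [R1] → R4=M[208]=-7
OR R3, R4 → R3=6|(-7)=-1
ADD R1, 4 → R1=208+4=212
ADD R2, 1 → R2=2+1=3
CMP R2, 6  (cmp 3,6)
JLT L2: taken
AND R3, 6 → R3=(-1)&6=6
LOAD R4, [R1] → R4=M[212]=25
After step 27: R1 = 212.

212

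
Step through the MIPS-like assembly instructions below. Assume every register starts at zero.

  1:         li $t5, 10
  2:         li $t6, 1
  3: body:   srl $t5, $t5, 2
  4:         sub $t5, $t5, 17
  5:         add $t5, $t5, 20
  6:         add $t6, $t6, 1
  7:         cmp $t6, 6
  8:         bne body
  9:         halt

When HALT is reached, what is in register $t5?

4

li $t5, 10 → $t5=10
li $t6, 1 → $t6=1
srl $t5, $t5, 2 → $t5=10>>2=2
sub $t5, $t5, 17 → $t5=2-17=-15
add $t5, $t5, 20 → $t5=(-15)+20=5
add $t6, $t6, 1 → $t6=1+1=2
cmp $t6, 6  (cmp 2,6)
bne body: taken
srl $t5, $t5, 2 → $t5=5>>2=1
sub $t5, $t5, 17 → $t5=1-17=-16
add $t5, $t5, 20 → $t5=(-16)+20=4
add $t6, $t6, 1 → $t6=2+1=3
cmp $t6, 6  (cmp 3,6)
bne body: taken
srl $t5, $t5, 2 → $t5=4>>2=1
sub $t5, $t5, 17 → $t5=1-17=-16
add $t5, $t5, 20 → $t5=(-16)+20=4
add $t6, $t6, 1 → $t6=3+1=4
cmp $t6, 6  (cmp 4,6)
bne body: taken
srl $t5, $t5, 2 → $t5=4>>2=1
sub $t5, $t5, 17 → $t5=1-17=-16
add $t5, $t5, 20 → $t5=(-16)+20=4
add $t6, $t6, 1 → $t6=4+1=5
cmp $t6, 6  (cmp 5,6)
bne body: taken
srl $t5, $t5, 2 → $t5=4>>2=1
sub $t5, $t5, 17 → $t5=1-17=-16
add $t5, $t5, 20 → $t5=(-16)+20=4
add $t6, $t6, 1 → $t6=5+1=6
cmp $t6, 6  (cmp 6,6)
bne body: not taken
halt.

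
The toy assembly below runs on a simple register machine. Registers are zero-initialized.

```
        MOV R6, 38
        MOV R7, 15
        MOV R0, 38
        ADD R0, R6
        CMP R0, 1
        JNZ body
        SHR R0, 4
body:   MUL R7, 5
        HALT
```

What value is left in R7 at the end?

75

after MOV R6, 38: R6=38
after MOV R7, 15: R7=15
after MOV R0, 38: R0=38
after ADD R0, R6: R0=38+38=76
CMP R0, 1  (cmp 76,1)
JNZ body: taken
after MUL R7, 5: R7=15*5=75
halt.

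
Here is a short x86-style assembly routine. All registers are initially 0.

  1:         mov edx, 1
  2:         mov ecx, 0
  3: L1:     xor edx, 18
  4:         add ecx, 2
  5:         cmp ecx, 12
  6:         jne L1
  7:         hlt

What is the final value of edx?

mov edx, 1 → edx=1
mov ecx, 0 → ecx=0
xor edx, 18 → edx=1^18=19
add ecx, 2 → ecx=0+2=2
cmp ecx, 12  (cmp 2,12)
jne L1: taken
xor edx, 18 → edx=19^18=1
add ecx, 2 → ecx=2+2=4
cmp ecx, 12  (cmp 4,12)
jne L1: taken
xor edx, 18 → edx=1^18=19
add ecx, 2 → ecx=4+2=6
cmp ecx, 12  (cmp 6,12)
jne L1: taken
xor edx, 18 → edx=19^18=1
add ecx, 2 → ecx=6+2=8
cmp ecx, 12  (cmp 8,12)
jne L1: taken
xor edx, 18 → edx=1^18=19
add ecx, 2 → ecx=8+2=10
cmp ecx, 12  (cmp 10,12)
jne L1: taken
xor edx, 18 → edx=19^18=1
add ecx, 2 → ecx=10+2=12
cmp ecx, 12  (cmp 12,12)
jne L1: not taken
halt.

1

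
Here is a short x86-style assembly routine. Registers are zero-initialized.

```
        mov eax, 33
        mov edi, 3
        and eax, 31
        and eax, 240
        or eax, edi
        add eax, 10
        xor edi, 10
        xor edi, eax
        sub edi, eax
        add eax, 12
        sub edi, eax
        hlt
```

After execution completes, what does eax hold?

25

mov eax, 33 → eax=33
mov edi, 3 → edi=3
and eax, 31 → eax=33&31=1
and eax, 240 → eax=1&240=0
or eax, edi → eax=0|3=3
add eax, 10 → eax=3+10=13
xor edi, 10 → edi=3^10=9
xor edi, eax → edi=9^13=4
sub edi, eax → edi=4-13=-9
add eax, 12 → eax=13+12=25
sub edi, eax → edi=(-9)-25=-34
halt.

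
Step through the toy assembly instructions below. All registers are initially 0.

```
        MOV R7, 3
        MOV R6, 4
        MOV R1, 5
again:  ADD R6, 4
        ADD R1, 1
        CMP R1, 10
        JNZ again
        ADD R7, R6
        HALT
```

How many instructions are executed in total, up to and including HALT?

25

MOV R7, 3 → R7=3
MOV R6, 4 → R6=4
MOV R1, 5 → R1=5
ADD R6, 4 → R6=4+4=8
ADD R1, 1 → R1=5+1=6
CMP R1, 10  (cmp 6,10)
JNZ again: taken
ADD R6, 4 → R6=8+4=12
ADD R1, 1 → R1=6+1=7
CMP R1, 10  (cmp 7,10)
JNZ again: taken
ADD R6, 4 → R6=12+4=16
ADD R1, 1 → R1=7+1=8
CMP R1, 10  (cmp 8,10)
JNZ again: taken
ADD R6, 4 → R6=16+4=20
ADD R1, 1 → R1=8+1=9
CMP R1, 10  (cmp 9,10)
JNZ again: taken
ADD R6, 4 → R6=20+4=24
ADD R1, 1 → R1=9+1=10
CMP R1, 10  (cmp 10,10)
JNZ again: not taken
ADD R7, R6 → R7=3+24=27
halt.
Total executed instructions: 25.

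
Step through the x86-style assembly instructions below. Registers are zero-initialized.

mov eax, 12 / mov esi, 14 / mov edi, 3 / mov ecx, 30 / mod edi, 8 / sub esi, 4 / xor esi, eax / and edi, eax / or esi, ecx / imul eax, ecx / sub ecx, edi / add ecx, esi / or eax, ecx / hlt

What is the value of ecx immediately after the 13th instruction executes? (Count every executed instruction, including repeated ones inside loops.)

60

after mov eax, 12: eax=12
after mov esi, 14: esi=14
after mov edi, 3: edi=3
after mov ecx, 30: ecx=30
after mod edi, 8: edi=3%8=3
after sub esi, 4: esi=14-4=10
after xor esi, eax: esi=10^12=6
after and edi, eax: edi=3&12=0
after or esi, ecx: esi=6|30=30
after imul eax, ecx: eax=12*30=360
after sub ecx, edi: ecx=30-0=30
after add ecx, esi: ecx=30+30=60
after or eax, ecx: eax=360|60=380
After step 13: ecx = 60.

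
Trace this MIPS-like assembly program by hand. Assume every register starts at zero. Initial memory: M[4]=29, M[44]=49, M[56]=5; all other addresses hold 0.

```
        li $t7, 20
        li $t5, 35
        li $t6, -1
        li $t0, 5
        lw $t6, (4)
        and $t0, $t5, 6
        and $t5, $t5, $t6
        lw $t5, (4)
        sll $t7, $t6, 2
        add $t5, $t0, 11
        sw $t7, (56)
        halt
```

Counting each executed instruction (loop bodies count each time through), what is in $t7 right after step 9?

li $t7, 20 → $t7=20
li $t5, 35 → $t5=35
li $t6, -1 → $t6=-1
li $t0, 5 → $t0=5
lw $t6, (4) → $t6=M[4]=29
and $t0, $t5, 6 → $t0=35&6=2
and $t5, $t5, $t6 → $t5=35&29=1
lw $t5, (4) → $t5=M[4]=29
sll $t7, $t6, 2 → $t7=29<<2=116
After step 9: $t7 = 116.

116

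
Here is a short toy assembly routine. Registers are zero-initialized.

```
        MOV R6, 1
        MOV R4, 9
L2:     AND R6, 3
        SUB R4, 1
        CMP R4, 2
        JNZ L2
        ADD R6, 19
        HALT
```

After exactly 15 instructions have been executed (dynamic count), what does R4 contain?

R6=1
R4=9
R6=1&3=1
R4=9-1=8
CMP R4, 2  (cmp 8,2)
JNZ L2: taken
R6=1&3=1
R4=8-1=7
CMP R4, 2  (cmp 7,2)
JNZ L2: taken
R6=1&3=1
R4=7-1=6
CMP R4, 2  (cmp 6,2)
JNZ L2: taken
R6=1&3=1
After step 15: R4 = 6.

6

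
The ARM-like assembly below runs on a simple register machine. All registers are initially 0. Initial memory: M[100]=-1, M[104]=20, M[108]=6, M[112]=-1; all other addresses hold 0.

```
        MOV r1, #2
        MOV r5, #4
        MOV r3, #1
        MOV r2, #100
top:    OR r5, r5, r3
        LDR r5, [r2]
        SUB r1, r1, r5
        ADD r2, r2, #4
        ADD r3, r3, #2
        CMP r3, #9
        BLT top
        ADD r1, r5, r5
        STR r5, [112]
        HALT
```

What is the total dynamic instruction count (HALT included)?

MOV r1, #2 → r1=2
MOV r5, #4 → r5=4
MOV r3, #1 → r3=1
MOV r2, #100 → r2=100
OR r5, r5, r3 → r5=4|1=5
LDR r5, [r2] → r5=M[100]=-1
SUB r1, r1, r5 → r1=2-(-1)=3
ADD r2, r2, #4 → r2=100+4=104
ADD r3, r3, #2 → r3=1+2=3
CMP r3, #9  (cmp 3,9)
BLT top: taken
OR r5, r5, r3 → r5=(-1)|3=-1
LDR r5, [r2] → r5=M[104]=20
SUB r1, r1, r5 → r1=3-20=-17
ADD r2, r2, #4 → r2=104+4=108
ADD r3, r3, #2 → r3=3+2=5
CMP r3, #9  (cmp 5,9)
BLT top: taken
OR r5, r5, r3 → r5=20|5=21
LDR r5, [r2] → r5=M[108]=6
SUB r1, r1, r5 → r1=(-17)-6=-23
ADD r2, r2, #4 → r2=108+4=112
ADD r3, r3, #2 → r3=5+2=7
CMP r3, #9  (cmp 7,9)
BLT top: taken
OR r5, r5, r3 → r5=6|7=7
LDR r5, [r2] → r5=M[112]=-1
SUB r1, r1, r5 → r1=(-23)-(-1)=-22
ADD r2, r2, #4 → r2=112+4=116
ADD r3, r3, #2 → r3=7+2=9
CMP r3, #9  (cmp 9,9)
BLT top: not taken
ADD r1, r5, r5 → r1=(-1)+(-1)=-2
STR r5, [112] → M[112]=-1
halt.
Total executed instructions: 35.

35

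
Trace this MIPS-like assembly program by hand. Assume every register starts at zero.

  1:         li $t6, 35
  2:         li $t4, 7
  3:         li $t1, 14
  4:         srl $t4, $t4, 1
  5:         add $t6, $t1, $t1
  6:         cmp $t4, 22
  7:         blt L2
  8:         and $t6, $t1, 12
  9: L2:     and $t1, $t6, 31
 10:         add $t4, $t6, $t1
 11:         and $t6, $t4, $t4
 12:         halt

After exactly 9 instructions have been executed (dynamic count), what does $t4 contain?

56

$t6=35
$t4=7
$t1=14
$t4=7>>1=3
$t6=14+14=28
cmp $t4, 22  (cmp 3,22)
blt L2: taken
$t1=28&31=28
$t4=28+28=56
After step 9: $t4 = 56.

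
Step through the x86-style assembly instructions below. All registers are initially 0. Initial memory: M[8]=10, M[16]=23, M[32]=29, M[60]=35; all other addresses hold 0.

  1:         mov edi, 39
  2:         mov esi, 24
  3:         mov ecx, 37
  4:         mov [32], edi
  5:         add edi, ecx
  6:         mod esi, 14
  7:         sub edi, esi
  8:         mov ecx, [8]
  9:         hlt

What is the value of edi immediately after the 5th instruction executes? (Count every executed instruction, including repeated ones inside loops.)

76

mov edi, 39 → edi=39
mov esi, 24 → esi=24
mov ecx, 37 → ecx=37
mov [32], edi → M[32]=39
add edi, ecx → edi=39+37=76
After step 5: edi = 76.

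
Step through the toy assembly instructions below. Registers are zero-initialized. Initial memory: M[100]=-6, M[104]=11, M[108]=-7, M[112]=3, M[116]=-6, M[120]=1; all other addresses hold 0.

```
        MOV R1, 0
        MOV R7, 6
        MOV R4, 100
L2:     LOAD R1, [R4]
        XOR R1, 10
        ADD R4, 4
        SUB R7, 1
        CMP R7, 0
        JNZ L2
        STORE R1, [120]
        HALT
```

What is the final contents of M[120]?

11

MOV R1, 0 → R1=0
MOV R7, 6 → R7=6
MOV R4, 100 → R4=100
LOAD R1, [R4] → R1=M[100]=-6
XOR R1, 10 → R1=(-6)^10=-16
ADD R4, 4 → R4=100+4=104
SUB R7, 1 → R7=6-1=5
CMP R7, 0  (cmp 5,0)
JNZ L2: taken
LOAD R1, [R4] → R1=M[104]=11
XOR R1, 10 → R1=11^10=1
ADD R4, 4 → R4=104+4=108
SUB R7, 1 → R7=5-1=4
CMP R7, 0  (cmp 4,0)
JNZ L2: taken
LOAD R1, [R4] → R1=M[108]=-7
XOR R1, 10 → R1=(-7)^10=-13
ADD R4, 4 → R4=108+4=112
SUB R7, 1 → R7=4-1=3
CMP R7, 0  (cmp 3,0)
JNZ L2: taken
LOAD R1, [R4] → R1=M[112]=3
XOR R1, 10 → R1=3^10=9
ADD R4, 4 → R4=112+4=116
SUB R7, 1 → R7=3-1=2
CMP R7, 0  (cmp 2,0)
JNZ L2: taken
LOAD R1, [R4] → R1=M[116]=-6
XOR R1, 10 → R1=(-6)^10=-16
ADD R4, 4 → R4=116+4=120
SUB R7, 1 → R7=2-1=1
CMP R7, 0  (cmp 1,0)
JNZ L2: taken
LOAD R1, [R4] → R1=M[120]=1
XOR R1, 10 → R1=1^10=11
ADD R4, 4 → R4=120+4=124
SUB R7, 1 → R7=1-1=0
CMP R7, 0  (cmp 0,0)
JNZ L2: not taken
STORE R1, [120] → M[120]=11
halt.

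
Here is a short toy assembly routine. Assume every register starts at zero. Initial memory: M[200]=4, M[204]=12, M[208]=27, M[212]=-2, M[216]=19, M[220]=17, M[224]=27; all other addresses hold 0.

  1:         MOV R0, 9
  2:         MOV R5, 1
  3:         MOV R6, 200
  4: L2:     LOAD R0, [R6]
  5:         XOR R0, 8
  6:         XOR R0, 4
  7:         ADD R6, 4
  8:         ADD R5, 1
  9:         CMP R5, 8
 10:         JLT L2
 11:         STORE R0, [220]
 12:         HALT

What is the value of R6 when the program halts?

228

R0=9
R5=1
R6=200
R0=M[200]=4
R0=4^8=12
R0=12^4=8
R6=200+4=204
R5=1+1=2
CMP R5, 8  (cmp 2,8)
JLT L2: taken
R0=M[204]=12
R0=12^8=4
R0=4^4=0
R6=204+4=208
R5=2+1=3
CMP R5, 8  (cmp 3,8)
JLT L2: taken
R0=M[208]=27
R0=27^8=19
R0=19^4=23
R6=208+4=212
R5=3+1=4
CMP R5, 8  (cmp 4,8)
JLT L2: taken
R0=M[212]=-2
R0=(-2)^8=-10
R0=(-10)^4=-14
R6=212+4=216
R5=4+1=5
CMP R5, 8  (cmp 5,8)
JLT L2: taken
R0=M[216]=19
R0=19^8=27
R0=27^4=31
R6=216+4=220
R5=5+1=6
CMP R5, 8  (cmp 6,8)
JLT L2: taken
R0=M[220]=17
R0=17^8=25
R0=25^4=29
R6=220+4=224
R5=6+1=7
CMP R5, 8  (cmp 7,8)
JLT L2: taken
R0=M[224]=27
R0=27^8=19
R0=19^4=23
R6=224+4=228
R5=7+1=8
CMP R5, 8  (cmp 8,8)
JLT L2: not taken
STORE R0, [220] → M[220]=23
halt.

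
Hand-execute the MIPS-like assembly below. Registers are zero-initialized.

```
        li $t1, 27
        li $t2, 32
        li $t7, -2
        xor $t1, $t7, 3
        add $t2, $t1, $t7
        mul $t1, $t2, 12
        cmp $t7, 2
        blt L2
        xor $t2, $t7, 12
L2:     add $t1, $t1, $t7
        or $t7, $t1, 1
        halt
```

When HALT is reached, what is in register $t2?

-5

li $t1, 27 → $t1=27
li $t2, 32 → $t2=32
li $t7, -2 → $t7=-2
xor $t1, $t7, 3 → $t1=(-2)^3=-3
add $t2, $t1, $t7 → $t2=(-3)+(-2)=-5
mul $t1, $t2, 12 → $t1=(-5)*12=-60
cmp $t7, 2  (cmp -2,2)
blt L2: taken
add $t1, $t1, $t7 → $t1=(-60)+(-2)=-62
or $t7, $t1, 1 → $t7=(-62)|1=-61
halt.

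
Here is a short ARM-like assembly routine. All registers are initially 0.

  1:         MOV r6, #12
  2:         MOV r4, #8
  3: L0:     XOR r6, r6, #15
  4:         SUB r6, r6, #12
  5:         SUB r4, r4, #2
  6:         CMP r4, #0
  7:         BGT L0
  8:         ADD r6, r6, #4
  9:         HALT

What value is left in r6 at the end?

-48

r6=12
r4=8
r6=12^15=3
r6=3-12=-9
r4=8-2=6
CMP r4, #0  (cmp 6,0)
BGT L0: taken
r6=(-9)^15=-8
r6=(-8)-12=-20
r4=6-2=4
CMP r4, #0  (cmp 4,0)
BGT L0: taken
r6=(-20)^15=-29
r6=(-29)-12=-41
r4=4-2=2
CMP r4, #0  (cmp 2,0)
BGT L0: taken
r6=(-41)^15=-40
r6=(-40)-12=-52
r4=2-2=0
CMP r4, #0  (cmp 0,0)
BGT L0: not taken
r6=(-52)+4=-48
halt.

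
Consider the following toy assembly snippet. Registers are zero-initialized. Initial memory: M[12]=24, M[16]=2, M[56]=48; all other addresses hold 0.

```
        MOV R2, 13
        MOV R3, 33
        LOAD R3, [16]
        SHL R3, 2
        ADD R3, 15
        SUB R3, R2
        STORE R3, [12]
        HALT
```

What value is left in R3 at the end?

10

R2=13
R3=33
R3=M[16]=2
R3=2<<2=8
R3=8+15=23
R3=23-13=10
STORE R3, [12] → M[12]=10
halt.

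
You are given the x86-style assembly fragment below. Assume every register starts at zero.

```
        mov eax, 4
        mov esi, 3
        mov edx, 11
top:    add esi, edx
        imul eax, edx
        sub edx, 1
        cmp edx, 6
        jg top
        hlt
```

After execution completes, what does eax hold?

eax=4
esi=3
edx=11
esi=3+11=14
eax=4*11=44
edx=11-1=10
cmp edx, 6  (cmp 10,6)
jg top: taken
esi=14+10=24
eax=44*10=440
edx=10-1=9
cmp edx, 6  (cmp 9,6)
jg top: taken
esi=24+9=33
eax=440*9=3960
edx=9-1=8
cmp edx, 6  (cmp 8,6)
jg top: taken
esi=33+8=41
eax=3960*8=31680
edx=8-1=7
cmp edx, 6  (cmp 7,6)
jg top: taken
esi=41+7=48
eax=31680*7=221760
edx=7-1=6
cmp edx, 6  (cmp 6,6)
jg top: not taken
halt.

221760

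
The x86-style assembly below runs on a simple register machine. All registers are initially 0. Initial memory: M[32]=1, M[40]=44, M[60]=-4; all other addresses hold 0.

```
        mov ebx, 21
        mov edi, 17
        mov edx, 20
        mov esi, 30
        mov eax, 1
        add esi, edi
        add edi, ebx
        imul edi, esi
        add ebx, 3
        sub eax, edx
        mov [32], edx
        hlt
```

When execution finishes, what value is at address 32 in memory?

after mov ebx, 21: ebx=21
after mov edi, 17: edi=17
after mov edx, 20: edx=20
after mov esi, 30: esi=30
after mov eax, 1: eax=1
after add esi, edi: esi=30+17=47
after add edi, ebx: edi=17+21=38
after imul edi, esi: edi=38*47=1786
after add ebx, 3: ebx=21+3=24
after sub eax, edx: eax=1-20=-19
mov [32], edx → M[32]=20
halt.

20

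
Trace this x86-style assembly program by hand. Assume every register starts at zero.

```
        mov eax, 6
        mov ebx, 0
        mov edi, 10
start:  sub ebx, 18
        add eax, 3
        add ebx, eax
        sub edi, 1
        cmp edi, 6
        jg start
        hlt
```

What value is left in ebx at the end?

-18

eax=6
ebx=0
edi=10
ebx=0-18=-18
eax=6+3=9
ebx=(-18)+9=-9
edi=10-1=9
cmp edi, 6  (cmp 9,6)
jg start: taken
ebx=(-9)-18=-27
eax=9+3=12
ebx=(-27)+12=-15
edi=9-1=8
cmp edi, 6  (cmp 8,6)
jg start: taken
ebx=(-15)-18=-33
eax=12+3=15
ebx=(-33)+15=-18
edi=8-1=7
cmp edi, 6  (cmp 7,6)
jg start: taken
ebx=(-18)-18=-36
eax=15+3=18
ebx=(-36)+18=-18
edi=7-1=6
cmp edi, 6  (cmp 6,6)
jg start: not taken
halt.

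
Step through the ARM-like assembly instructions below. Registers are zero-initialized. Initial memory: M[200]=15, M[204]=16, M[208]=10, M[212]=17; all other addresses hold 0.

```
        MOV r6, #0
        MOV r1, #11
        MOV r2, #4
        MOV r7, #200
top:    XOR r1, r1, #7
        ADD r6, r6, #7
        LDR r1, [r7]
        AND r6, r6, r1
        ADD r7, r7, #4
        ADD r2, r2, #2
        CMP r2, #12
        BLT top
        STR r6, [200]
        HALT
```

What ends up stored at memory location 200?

1

MOV r6, #0 → r6=0
MOV r1, #11 → r1=11
MOV r2, #4 → r2=4
MOV r7, #200 → r7=200
XOR r1, r1, #7 → r1=11^7=12
ADD r6, r6, #7 → r6=0+7=7
LDR r1, [r7] → r1=M[200]=15
AND r6, r6, r1 → r6=7&15=7
ADD r7, r7, #4 → r7=200+4=204
ADD r2, r2, #2 → r2=4+2=6
CMP r2, #12  (cmp 6,12)
BLT top: taken
XOR r1, r1, #7 → r1=15^7=8
ADD r6, r6, #7 → r6=7+7=14
LDR r1, [r7] → r1=M[204]=16
AND r6, r6, r1 → r6=14&16=0
ADD r7, r7, #4 → r7=204+4=208
ADD r2, r2, #2 → r2=6+2=8
CMP r2, #12  (cmp 8,12)
BLT top: taken
XOR r1, r1, #7 → r1=16^7=23
ADD r6, r6, #7 → r6=0+7=7
LDR r1, [r7] → r1=M[208]=10
AND r6, r6, r1 → r6=7&10=2
ADD r7, r7, #4 → r7=208+4=212
ADD r2, r2, #2 → r2=8+2=10
CMP r2, #12  (cmp 10,12)
BLT top: taken
XOR r1, r1, #7 → r1=10^7=13
ADD r6, r6, #7 → r6=2+7=9
LDR r1, [r7] → r1=M[212]=17
AND r6, r6, r1 → r6=9&17=1
ADD r7, r7, #4 → r7=212+4=216
ADD r2, r2, #2 → r2=10+2=12
CMP r2, #12  (cmp 12,12)
BLT top: not taken
STR r6, [200] → M[200]=1
halt.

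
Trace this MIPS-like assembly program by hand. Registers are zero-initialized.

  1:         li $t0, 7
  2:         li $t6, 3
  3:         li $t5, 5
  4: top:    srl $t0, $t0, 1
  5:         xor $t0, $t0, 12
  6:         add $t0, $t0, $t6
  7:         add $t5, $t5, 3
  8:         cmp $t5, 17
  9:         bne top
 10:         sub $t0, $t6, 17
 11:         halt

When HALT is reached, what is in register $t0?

li $t0, 7 → $t0=7
li $t6, 3 → $t6=3
li $t5, 5 → $t5=5
srl $t0, $t0, 1 → $t0=7>>1=3
xor $t0, $t0, 12 → $t0=3^12=15
add $t0, $t0, $t6 → $t0=15+3=18
add $t5, $t5, 3 → $t5=5+3=8
cmp $t5, 17  (cmp 8,17)
bne top: taken
srl $t0, $t0, 1 → $t0=18>>1=9
xor $t0, $t0, 12 → $t0=9^12=5
add $t0, $t0, $t6 → $t0=5+3=8
add $t5, $t5, 3 → $t5=8+3=11
cmp $t5, 17  (cmp 11,17)
bne top: taken
srl $t0, $t0, 1 → $t0=8>>1=4
xor $t0, $t0, 12 → $t0=4^12=8
add $t0, $t0, $t6 → $t0=8+3=11
add $t5, $t5, 3 → $t5=11+3=14
cmp $t5, 17  (cmp 14,17)
bne top: taken
srl $t0, $t0, 1 → $t0=11>>1=5
xor $t0, $t0, 12 → $t0=5^12=9
add $t0, $t0, $t6 → $t0=9+3=12
add $t5, $t5, 3 → $t5=14+3=17
cmp $t5, 17  (cmp 17,17)
bne top: not taken
sub $t0, $t6, 17 → $t0=3-17=-14
halt.

-14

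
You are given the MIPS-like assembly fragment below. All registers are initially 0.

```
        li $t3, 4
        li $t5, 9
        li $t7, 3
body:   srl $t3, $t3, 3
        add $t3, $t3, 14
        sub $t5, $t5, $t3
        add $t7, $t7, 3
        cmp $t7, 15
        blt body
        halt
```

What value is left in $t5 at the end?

li $t3, 4 → $t3=4
li $t5, 9 → $t5=9
li $t7, 3 → $t7=3
srl $t3, $t3, 3 → $t3=4>>3=0
add $t3, $t3, 14 → $t3=0+14=14
sub $t5, $t5, $t3 → $t5=9-14=-5
add $t7, $t7, 3 → $t7=3+3=6
cmp $t7, 15  (cmp 6,15)
blt body: taken
srl $t3, $t3, 3 → $t3=14>>3=1
add $t3, $t3, 14 → $t3=1+14=15
sub $t5, $t5, $t3 → $t5=(-5)-15=-20
add $t7, $t7, 3 → $t7=6+3=9
cmp $t7, 15  (cmp 9,15)
blt body: taken
srl $t3, $t3, 3 → $t3=15>>3=1
add $t3, $t3, 14 → $t3=1+14=15
sub $t5, $t5, $t3 → $t5=(-20)-15=-35
add $t7, $t7, 3 → $t7=9+3=12
cmp $t7, 15  (cmp 12,15)
blt body: taken
srl $t3, $t3, 3 → $t3=15>>3=1
add $t3, $t3, 14 → $t3=1+14=15
sub $t5, $t5, $t3 → $t5=(-35)-15=-50
add $t7, $t7, 3 → $t7=12+3=15
cmp $t7, 15  (cmp 15,15)
blt body: not taken
halt.

-50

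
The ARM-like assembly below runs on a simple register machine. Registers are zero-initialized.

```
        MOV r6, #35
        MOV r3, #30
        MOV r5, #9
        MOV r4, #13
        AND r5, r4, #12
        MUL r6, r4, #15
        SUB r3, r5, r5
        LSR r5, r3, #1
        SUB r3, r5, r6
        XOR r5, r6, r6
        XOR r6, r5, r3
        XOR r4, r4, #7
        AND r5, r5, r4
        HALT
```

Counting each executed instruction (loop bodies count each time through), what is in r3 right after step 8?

0

MOV r6, #35 → r6=35
MOV r3, #30 → r3=30
MOV r5, #9 → r5=9
MOV r4, #13 → r4=13
AND r5, r4, #12 → r5=13&12=12
MUL r6, r4, #15 → r6=13*15=195
SUB r3, r5, r5 → r3=12-12=0
LSR r5, r3, #1 → r5=0>>1=0
After step 8: r3 = 0.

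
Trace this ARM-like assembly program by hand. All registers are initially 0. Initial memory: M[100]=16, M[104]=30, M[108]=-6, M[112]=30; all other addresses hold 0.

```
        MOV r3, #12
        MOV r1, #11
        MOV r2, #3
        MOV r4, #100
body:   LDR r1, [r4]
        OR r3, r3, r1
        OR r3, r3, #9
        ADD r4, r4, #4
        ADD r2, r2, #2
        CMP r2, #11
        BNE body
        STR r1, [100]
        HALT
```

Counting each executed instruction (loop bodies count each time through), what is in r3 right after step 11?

MOV r3, #12 → r3=12
MOV r1, #11 → r1=11
MOV r2, #3 → r2=3
MOV r4, #100 → r4=100
LDR r1, [r4] → r1=M[100]=16
OR r3, r3, r1 → r3=12|16=28
OR r3, r3, #9 → r3=28|9=29
ADD r4, r4, #4 → r4=100+4=104
ADD r2, r2, #2 → r2=3+2=5
CMP r2, #11  (cmp 5,11)
BNE body: taken
After step 11: r3 = 29.

29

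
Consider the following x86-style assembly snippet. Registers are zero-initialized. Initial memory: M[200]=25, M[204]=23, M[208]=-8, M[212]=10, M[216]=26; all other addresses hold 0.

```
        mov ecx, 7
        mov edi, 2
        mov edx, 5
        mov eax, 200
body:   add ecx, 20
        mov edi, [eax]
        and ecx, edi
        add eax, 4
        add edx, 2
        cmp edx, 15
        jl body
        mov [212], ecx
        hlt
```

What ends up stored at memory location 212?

after mov ecx, 7: ecx=7
after mov edi, 2: edi=2
after mov edx, 5: edx=5
after mov eax, 200: eax=200
after add ecx, 20: ecx=7+20=27
after mov edi, [eax]: edi=M[200]=25
after and ecx, edi: ecx=27&25=25
after add eax, 4: eax=200+4=204
after add edx, 2: edx=5+2=7
cmp edx, 15  (cmp 7,15)
jl body: taken
after add ecx, 20: ecx=25+20=45
after mov edi, [eax]: edi=M[204]=23
after and ecx, edi: ecx=45&23=5
after add eax, 4: eax=204+4=208
after add edx, 2: edx=7+2=9
cmp edx, 15  (cmp 9,15)
jl body: taken
after add ecx, 20: ecx=5+20=25
after mov edi, [eax]: edi=M[208]=-8
after and ecx, edi: ecx=25&(-8)=24
after add eax, 4: eax=208+4=212
after add edx, 2: edx=9+2=11
cmp edx, 15  (cmp 11,15)
jl body: taken
after add ecx, 20: ecx=24+20=44
after mov edi, [eax]: edi=M[212]=10
after and ecx, edi: ecx=44&10=8
after add eax, 4: eax=212+4=216
after add edx, 2: edx=11+2=13
cmp edx, 15  (cmp 13,15)
jl body: taken
after add ecx, 20: ecx=8+20=28
after mov edi, [eax]: edi=M[216]=26
after and ecx, edi: ecx=28&26=24
after add eax, 4: eax=216+4=220
after add edx, 2: edx=13+2=15
cmp edx, 15  (cmp 15,15)
jl body: not taken
mov [212], ecx → M[212]=24
halt.

24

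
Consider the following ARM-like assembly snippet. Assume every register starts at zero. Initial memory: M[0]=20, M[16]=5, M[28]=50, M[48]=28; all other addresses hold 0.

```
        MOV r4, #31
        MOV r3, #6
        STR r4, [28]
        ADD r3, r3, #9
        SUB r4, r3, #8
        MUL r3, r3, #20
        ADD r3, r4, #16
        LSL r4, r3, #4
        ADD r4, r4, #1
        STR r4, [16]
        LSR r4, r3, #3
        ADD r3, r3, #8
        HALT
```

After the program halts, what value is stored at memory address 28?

31

MOV r4, #31 → r4=31
MOV r3, #6 → r3=6
STR r4, [28] → M[28]=31
ADD r3, r3, #9 → r3=6+9=15
SUB r4, r3, #8 → r4=15-8=7
MUL r3, r3, #20 → r3=15*20=300
ADD r3, r4, #16 → r3=7+16=23
LSL r4, r3, #4 → r4=23<<4=368
ADD r4, r4, #1 → r4=368+1=369
STR r4, [16] → M[16]=369
LSR r4, r3, #3 → r4=23>>3=2
ADD r3, r3, #8 → r3=23+8=31
halt.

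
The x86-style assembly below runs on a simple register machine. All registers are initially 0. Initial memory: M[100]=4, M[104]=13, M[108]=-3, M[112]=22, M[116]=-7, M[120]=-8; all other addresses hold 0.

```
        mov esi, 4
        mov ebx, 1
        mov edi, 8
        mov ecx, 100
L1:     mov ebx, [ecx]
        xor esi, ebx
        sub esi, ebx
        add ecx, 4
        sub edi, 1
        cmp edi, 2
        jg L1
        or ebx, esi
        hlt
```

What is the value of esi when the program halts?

after mov esi, 4: esi=4
after mov ebx, 1: ebx=1
after mov edi, 8: edi=8
after mov ecx, 100: ecx=100
after mov ebx, [ecx]: ebx=M[100]=4
after xor esi, ebx: esi=4^4=0
after sub esi, ebx: esi=0-4=-4
after add ecx, 4: ecx=100+4=104
after sub edi, 1: edi=8-1=7
cmp edi, 2  (cmp 7,2)
jg L1: taken
after mov ebx, [ecx]: ebx=M[104]=13
after xor esi, ebx: esi=(-4)^13=-15
after sub esi, ebx: esi=(-15)-13=-28
after add ecx, 4: ecx=104+4=108
after sub edi, 1: edi=7-1=6
cmp edi, 2  (cmp 6,2)
jg L1: taken
after mov ebx, [ecx]: ebx=M[108]=-3
after xor esi, ebx: esi=(-28)^(-3)=25
after sub esi, ebx: esi=25-(-3)=28
after add ecx, 4: ecx=108+4=112
after sub edi, 1: edi=6-1=5
cmp edi, 2  (cmp 5,2)
jg L1: taken
after mov ebx, [ecx]: ebx=M[112]=22
after xor esi, ebx: esi=28^22=10
after sub esi, ebx: esi=10-22=-12
after add ecx, 4: ecx=112+4=116
after sub edi, 1: edi=5-1=4
cmp edi, 2  (cmp 4,2)
jg L1: taken
after mov ebx, [ecx]: ebx=M[116]=-7
after xor esi, ebx: esi=(-12)^(-7)=13
after sub esi, ebx: esi=13-(-7)=20
after add ecx, 4: ecx=116+4=120
after sub edi, 1: edi=4-1=3
cmp edi, 2  (cmp 3,2)
jg L1: taken
after mov ebx, [ecx]: ebx=M[120]=-8
after xor esi, ebx: esi=20^(-8)=-20
after sub esi, ebx: esi=(-20)-(-8)=-12
after add ecx, 4: ecx=120+4=124
after sub edi, 1: edi=3-1=2
cmp edi, 2  (cmp 2,2)
jg L1: not taken
after or ebx, esi: ebx=(-8)|(-12)=-4
halt.

-12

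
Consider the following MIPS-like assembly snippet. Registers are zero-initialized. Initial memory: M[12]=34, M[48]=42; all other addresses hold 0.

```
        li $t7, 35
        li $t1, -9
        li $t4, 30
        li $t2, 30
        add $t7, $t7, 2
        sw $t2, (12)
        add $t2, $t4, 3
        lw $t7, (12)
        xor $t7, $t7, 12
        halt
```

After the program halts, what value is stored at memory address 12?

30

$t7=35
$t1=-9
$t4=30
$t2=30
$t7=35+2=37
sw $t2, (12) → M[12]=30
$t2=30+3=33
$t7=M[12]=30
$t7=30^12=18
halt.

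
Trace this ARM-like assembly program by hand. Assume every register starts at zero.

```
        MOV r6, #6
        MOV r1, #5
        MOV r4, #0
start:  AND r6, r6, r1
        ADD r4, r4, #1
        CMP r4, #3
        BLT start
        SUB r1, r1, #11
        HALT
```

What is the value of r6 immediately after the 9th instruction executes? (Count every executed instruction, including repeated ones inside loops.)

r6=6
r1=5
r4=0
r6=6&5=4
r4=0+1=1
CMP r4, #3  (cmp 1,3)
BLT start: taken
r6=4&5=4
r4=1+1=2
After step 9: r6 = 4.

4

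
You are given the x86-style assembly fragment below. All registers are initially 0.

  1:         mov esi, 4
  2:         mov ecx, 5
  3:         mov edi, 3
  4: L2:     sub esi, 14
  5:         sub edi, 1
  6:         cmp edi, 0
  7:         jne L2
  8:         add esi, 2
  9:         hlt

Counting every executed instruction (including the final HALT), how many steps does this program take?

esi=4
ecx=5
edi=3
esi=4-14=-10
edi=3-1=2
cmp edi, 0  (cmp 2,0)
jne L2: taken
esi=(-10)-14=-24
edi=2-1=1
cmp edi, 0  (cmp 1,0)
jne L2: taken
esi=(-24)-14=-38
edi=1-1=0
cmp edi, 0  (cmp 0,0)
jne L2: not taken
esi=(-38)+2=-36
halt.
Total executed instructions: 17.

17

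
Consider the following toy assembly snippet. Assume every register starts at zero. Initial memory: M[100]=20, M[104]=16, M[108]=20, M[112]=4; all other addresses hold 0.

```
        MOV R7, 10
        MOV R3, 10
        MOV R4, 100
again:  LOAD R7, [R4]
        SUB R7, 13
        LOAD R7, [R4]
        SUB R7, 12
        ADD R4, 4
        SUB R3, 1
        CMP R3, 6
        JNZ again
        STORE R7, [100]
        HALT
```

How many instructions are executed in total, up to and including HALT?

after MOV R7, 10: R7=10
after MOV R3, 10: R3=10
after MOV R4, 100: R4=100
after LOAD R7, [R4]: R7=M[100]=20
after SUB R7, 13: R7=20-13=7
after LOAD R7, [R4]: R7=M[100]=20
after SUB R7, 12: R7=20-12=8
after ADD R4, 4: R4=100+4=104
after SUB R3, 1: R3=10-1=9
CMP R3, 6  (cmp 9,6)
JNZ again: taken
after LOAD R7, [R4]: R7=M[104]=16
after SUB R7, 13: R7=16-13=3
after LOAD R7, [R4]: R7=M[104]=16
after SUB R7, 12: R7=16-12=4
after ADD R4, 4: R4=104+4=108
after SUB R3, 1: R3=9-1=8
CMP R3, 6  (cmp 8,6)
JNZ again: taken
after LOAD R7, [R4]: R7=M[108]=20
after SUB R7, 13: R7=20-13=7
after LOAD R7, [R4]: R7=M[108]=20
after SUB R7, 12: R7=20-12=8
after ADD R4, 4: R4=108+4=112
after SUB R3, 1: R3=8-1=7
CMP R3, 6  (cmp 7,6)
JNZ again: taken
after LOAD R7, [R4]: R7=M[112]=4
after SUB R7, 13: R7=4-13=-9
after LOAD R7, [R4]: R7=M[112]=4
after SUB R7, 12: R7=4-12=-8
after ADD R4, 4: R4=112+4=116
after SUB R3, 1: R3=7-1=6
CMP R3, 6  (cmp 6,6)
JNZ again: not taken
STORE R7, [100] → M[100]=-8
halt.
Total executed instructions: 37.

37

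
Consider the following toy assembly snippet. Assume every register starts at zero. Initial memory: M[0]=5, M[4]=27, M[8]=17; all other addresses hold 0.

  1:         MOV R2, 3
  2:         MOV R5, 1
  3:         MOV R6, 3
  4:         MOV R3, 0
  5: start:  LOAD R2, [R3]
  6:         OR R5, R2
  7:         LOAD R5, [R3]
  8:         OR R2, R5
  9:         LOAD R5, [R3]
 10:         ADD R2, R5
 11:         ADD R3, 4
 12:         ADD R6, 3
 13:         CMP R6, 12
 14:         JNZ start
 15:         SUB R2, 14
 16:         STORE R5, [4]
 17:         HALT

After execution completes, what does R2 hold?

MOV R2, 3 → R2=3
MOV R5, 1 → R5=1
MOV R6, 3 → R6=3
MOV R3, 0 → R3=0
LOAD R2, [R3] → R2=M[0]=5
OR R5, R2 → R5=1|5=5
LOAD R5, [R3] → R5=M[0]=5
OR R2, R5 → R2=5|5=5
LOAD R5, [R3] → R5=M[0]=5
ADD R2, R5 → R2=5+5=10
ADD R3, 4 → R3=0+4=4
ADD R6, 3 → R6=3+3=6
CMP R6, 12  (cmp 6,12)
JNZ start: taken
LOAD R2, [R3] → R2=M[4]=27
OR R5, R2 → R5=5|27=31
LOAD R5, [R3] → R5=M[4]=27
OR R2, R5 → R2=27|27=27
LOAD R5, [R3] → R5=M[4]=27
ADD R2, R5 → R2=27+27=54
ADD R3, 4 → R3=4+4=8
ADD R6, 3 → R6=6+3=9
CMP R6, 12  (cmp 9,12)
JNZ start: taken
LOAD R2, [R3] → R2=M[8]=17
OR R5, R2 → R5=27|17=27
LOAD R5, [R3] → R5=M[8]=17
OR R2, R5 → R2=17|17=17
LOAD R5, [R3] → R5=M[8]=17
ADD R2, R5 → R2=17+17=34
ADD R3, 4 → R3=8+4=12
ADD R6, 3 → R6=9+3=12
CMP R6, 12  (cmp 12,12)
JNZ start: not taken
SUB R2, 14 → R2=34-14=20
STORE R5, [4] → M[4]=17
halt.

20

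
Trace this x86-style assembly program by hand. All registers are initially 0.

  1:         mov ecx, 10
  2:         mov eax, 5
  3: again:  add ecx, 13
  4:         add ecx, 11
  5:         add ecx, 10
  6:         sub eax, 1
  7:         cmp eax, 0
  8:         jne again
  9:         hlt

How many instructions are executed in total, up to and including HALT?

ecx=10
eax=5
ecx=10+13=23
ecx=23+11=34
ecx=34+10=44
eax=5-1=4
cmp eax, 0  (cmp 4,0)
jne again: taken
ecx=44+13=57
ecx=57+11=68
ecx=68+10=78
eax=4-1=3
cmp eax, 0  (cmp 3,0)
jne again: taken
ecx=78+13=91
ecx=91+11=102
ecx=102+10=112
eax=3-1=2
cmp eax, 0  (cmp 2,0)
jne again: taken
ecx=112+13=125
ecx=125+11=136
ecx=136+10=146
eax=2-1=1
cmp eax, 0  (cmp 1,0)
jne again: taken
ecx=146+13=159
ecx=159+11=170
ecx=170+10=180
eax=1-1=0
cmp eax, 0  (cmp 0,0)
jne again: not taken
halt.
Total executed instructions: 33.

33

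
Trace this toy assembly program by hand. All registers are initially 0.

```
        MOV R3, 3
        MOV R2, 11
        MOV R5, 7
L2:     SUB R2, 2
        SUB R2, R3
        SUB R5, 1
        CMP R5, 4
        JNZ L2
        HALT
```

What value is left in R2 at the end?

R3=3
R2=11
R5=7
R2=11-2=9
R2=9-3=6
R5=7-1=6
CMP R5, 4  (cmp 6,4)
JNZ L2: taken
R2=6-2=4
R2=4-3=1
R5=6-1=5
CMP R5, 4  (cmp 5,4)
JNZ L2: taken
R2=1-2=-1
R2=(-1)-3=-4
R5=5-1=4
CMP R5, 4  (cmp 4,4)
JNZ L2: not taken
halt.

-4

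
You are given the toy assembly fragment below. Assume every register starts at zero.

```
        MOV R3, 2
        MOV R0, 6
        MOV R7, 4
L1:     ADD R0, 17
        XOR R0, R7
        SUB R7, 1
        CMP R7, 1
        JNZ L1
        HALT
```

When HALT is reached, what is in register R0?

R3=2
R0=6
R7=4
R0=6+17=23
R0=23^4=19
R7=4-1=3
CMP R7, 1  (cmp 3,1)
JNZ L1: taken
R0=19+17=36
R0=36^3=39
R7=3-1=2
CMP R7, 1  (cmp 2,1)
JNZ L1: taken
R0=39+17=56
R0=56^2=58
R7=2-1=1
CMP R7, 1  (cmp 1,1)
JNZ L1: not taken
halt.

58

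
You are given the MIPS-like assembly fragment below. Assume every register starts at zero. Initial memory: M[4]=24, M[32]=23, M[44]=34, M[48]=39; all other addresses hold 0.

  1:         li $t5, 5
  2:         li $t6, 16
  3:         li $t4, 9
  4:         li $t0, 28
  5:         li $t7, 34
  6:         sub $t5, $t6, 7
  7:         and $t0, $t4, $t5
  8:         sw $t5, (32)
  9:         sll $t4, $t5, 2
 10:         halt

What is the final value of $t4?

li $t5, 5 → $t5=5
li $t6, 16 → $t6=16
li $t4, 9 → $t4=9
li $t0, 28 → $t0=28
li $t7, 34 → $t7=34
sub $t5, $t6, 7 → $t5=16-7=9
and $t0, $t4, $t5 → $t0=9&9=9
sw $t5, (32) → M[32]=9
sll $t4, $t5, 2 → $t4=9<<2=36
halt.

36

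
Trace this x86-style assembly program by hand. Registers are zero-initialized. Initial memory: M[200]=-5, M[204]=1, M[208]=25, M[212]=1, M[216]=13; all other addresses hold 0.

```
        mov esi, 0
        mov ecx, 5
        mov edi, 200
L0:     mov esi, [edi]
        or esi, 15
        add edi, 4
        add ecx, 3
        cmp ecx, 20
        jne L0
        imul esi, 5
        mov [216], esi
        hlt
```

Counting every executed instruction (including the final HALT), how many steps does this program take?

mov esi, 0 → esi=0
mov ecx, 5 → ecx=5
mov edi, 200 → edi=200
mov esi, [edi] → esi=M[200]=-5
or esi, 15 → esi=(-5)|15=-1
add edi, 4 → edi=200+4=204
add ecx, 3 → ecx=5+3=8
cmp ecx, 20  (cmp 8,20)
jne L0: taken
mov esi, [edi] → esi=M[204]=1
or esi, 15 → esi=1|15=15
add edi, 4 → edi=204+4=208
add ecx, 3 → ecx=8+3=11
cmp ecx, 20  (cmp 11,20)
jne L0: taken
mov esi, [edi] → esi=M[208]=25
or esi, 15 → esi=25|15=31
add edi, 4 → edi=208+4=212
add ecx, 3 → ecx=11+3=14
cmp ecx, 20  (cmp 14,20)
jne L0: taken
mov esi, [edi] → esi=M[212]=1
or esi, 15 → esi=1|15=15
add edi, 4 → edi=212+4=216
add ecx, 3 → ecx=14+3=17
cmp ecx, 20  (cmp 17,20)
jne L0: taken
mov esi, [edi] → esi=M[216]=13
or esi, 15 → esi=13|15=15
add edi, 4 → edi=216+4=220
add ecx, 3 → ecx=17+3=20
cmp ecx, 20  (cmp 20,20)
jne L0: not taken
imul esi, 5 → esi=15*5=75
mov [216], esi → M[216]=75
halt.
Total executed instructions: 36.

36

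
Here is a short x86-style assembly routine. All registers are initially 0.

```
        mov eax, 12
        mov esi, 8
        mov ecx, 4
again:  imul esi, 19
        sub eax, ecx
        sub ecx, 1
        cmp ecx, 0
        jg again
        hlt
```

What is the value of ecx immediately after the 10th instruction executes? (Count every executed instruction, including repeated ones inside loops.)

mov eax, 12 → eax=12
mov esi, 8 → esi=8
mov ecx, 4 → ecx=4
imul esi, 19 → esi=8*19=152
sub eax, ecx → eax=12-4=8
sub ecx, 1 → ecx=4-1=3
cmp ecx, 0  (cmp 3,0)
jg again: taken
imul esi, 19 → esi=152*19=2888
sub eax, ecx → eax=8-3=5
After step 10: ecx = 3.

3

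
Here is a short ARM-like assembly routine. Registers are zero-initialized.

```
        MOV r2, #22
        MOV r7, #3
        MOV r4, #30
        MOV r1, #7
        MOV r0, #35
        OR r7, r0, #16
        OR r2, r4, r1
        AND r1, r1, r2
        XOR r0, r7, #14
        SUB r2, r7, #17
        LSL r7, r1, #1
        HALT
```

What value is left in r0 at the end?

61

after MOV r2, #22: r2=22
after MOV r7, #3: r7=3
after MOV r4, #30: r4=30
after MOV r1, #7: r1=7
after MOV r0, #35: r0=35
after OR r7, r0, #16: r7=35|16=51
after OR r2, r4, r1: r2=30|7=31
after AND r1, r1, r2: r1=7&31=7
after XOR r0, r7, #14: r0=51^14=61
after SUB r2, r7, #17: r2=51-17=34
after LSL r7, r1, #1: r7=7<<1=14
halt.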